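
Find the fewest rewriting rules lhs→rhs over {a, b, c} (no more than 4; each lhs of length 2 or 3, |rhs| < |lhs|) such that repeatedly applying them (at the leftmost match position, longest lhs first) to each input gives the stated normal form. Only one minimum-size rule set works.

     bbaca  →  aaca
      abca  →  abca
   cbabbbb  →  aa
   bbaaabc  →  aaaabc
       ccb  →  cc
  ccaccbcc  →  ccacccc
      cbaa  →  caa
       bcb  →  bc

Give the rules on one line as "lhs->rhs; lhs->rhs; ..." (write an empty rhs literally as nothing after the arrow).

  | bbaca => aaca
  | abca
  | cbabbbb => cabbbb => bbbb => abb => aa
  | bbaaabc => aaaabc

bb->a; cab->b; cb->c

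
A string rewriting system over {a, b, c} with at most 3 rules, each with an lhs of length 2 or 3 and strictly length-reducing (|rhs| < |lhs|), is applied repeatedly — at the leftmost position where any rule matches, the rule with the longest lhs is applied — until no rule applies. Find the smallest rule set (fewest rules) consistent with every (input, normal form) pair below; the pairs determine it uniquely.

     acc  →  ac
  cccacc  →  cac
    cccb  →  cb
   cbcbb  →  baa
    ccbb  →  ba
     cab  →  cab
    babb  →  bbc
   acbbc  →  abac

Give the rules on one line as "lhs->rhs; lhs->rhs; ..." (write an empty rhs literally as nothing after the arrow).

abb->bc; cbb->ba; cc->c

  | acc => ac
  | cccacc => ccacc => cacc => cac
  | cccb => ccb => cb
  | cbcbb => cbba => baa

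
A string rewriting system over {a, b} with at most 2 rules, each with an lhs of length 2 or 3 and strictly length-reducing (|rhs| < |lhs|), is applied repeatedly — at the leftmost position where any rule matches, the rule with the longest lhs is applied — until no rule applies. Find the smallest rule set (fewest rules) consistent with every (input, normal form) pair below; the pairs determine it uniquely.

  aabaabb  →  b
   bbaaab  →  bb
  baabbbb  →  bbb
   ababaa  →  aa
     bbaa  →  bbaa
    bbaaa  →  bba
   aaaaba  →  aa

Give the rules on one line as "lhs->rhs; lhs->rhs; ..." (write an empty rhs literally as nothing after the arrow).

  | aabaabb => aaabb => abb => b
  | bbaaab => bbab => bb
  | baabbbb => babbb => bbb
  | ababaa => abaa => aa

aaa->a; ab->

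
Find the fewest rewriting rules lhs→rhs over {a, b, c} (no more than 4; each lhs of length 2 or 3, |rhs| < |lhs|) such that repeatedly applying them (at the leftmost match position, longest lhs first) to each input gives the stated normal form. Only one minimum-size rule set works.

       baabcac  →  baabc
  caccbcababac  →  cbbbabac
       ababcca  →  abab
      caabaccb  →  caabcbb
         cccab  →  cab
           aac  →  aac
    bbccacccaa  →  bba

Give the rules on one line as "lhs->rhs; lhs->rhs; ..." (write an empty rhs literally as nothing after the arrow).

  | baabcac => baabc
  | caccbcababac => ccbbcababac => cbbcababac => cbbbabac
  | ababcca => ababca => abab
  | caabaccb => caabcbb

acc->cb; bca->b; cc->c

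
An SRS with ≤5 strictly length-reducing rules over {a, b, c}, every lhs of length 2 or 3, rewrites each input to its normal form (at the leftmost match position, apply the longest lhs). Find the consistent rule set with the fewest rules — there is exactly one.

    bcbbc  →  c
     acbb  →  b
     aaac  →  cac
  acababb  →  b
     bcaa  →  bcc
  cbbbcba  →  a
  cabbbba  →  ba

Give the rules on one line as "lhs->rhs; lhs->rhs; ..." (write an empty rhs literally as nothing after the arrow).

aa->c; ab->b; bb->; cb->

  | bcbbc => bbc => c
  | acbb => ab => b
  | aaac => cac
  | acababb => acbabb => aabb => cbb => b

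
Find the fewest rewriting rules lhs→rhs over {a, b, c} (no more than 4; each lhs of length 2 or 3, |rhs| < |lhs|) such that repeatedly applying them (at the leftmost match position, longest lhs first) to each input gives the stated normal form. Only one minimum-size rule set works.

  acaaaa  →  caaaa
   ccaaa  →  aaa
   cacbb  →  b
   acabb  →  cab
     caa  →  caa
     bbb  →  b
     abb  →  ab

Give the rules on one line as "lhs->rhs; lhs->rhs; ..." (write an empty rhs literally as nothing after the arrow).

  | acaaaa => caaaa
  | ccaaa => aaa
  | cacbb => ccbb => bb => b
  | acabb => cabb => cab

ac->c; bb->b; cc->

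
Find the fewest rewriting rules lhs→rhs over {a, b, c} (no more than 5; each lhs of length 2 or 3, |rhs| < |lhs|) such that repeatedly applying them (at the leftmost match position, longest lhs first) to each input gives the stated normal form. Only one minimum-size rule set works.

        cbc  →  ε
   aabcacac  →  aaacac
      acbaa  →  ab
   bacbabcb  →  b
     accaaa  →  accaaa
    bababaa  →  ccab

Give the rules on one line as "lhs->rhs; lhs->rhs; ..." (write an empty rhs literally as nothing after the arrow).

  | cbc => bc => ε
  | aabcacac => aaacac
  | acbaa => abaa => aba => ab
  | bacbabcb => bcbabcb => babcb => cccb => ccb => cb => b

ba->b; bab->cc; bc->; cb->b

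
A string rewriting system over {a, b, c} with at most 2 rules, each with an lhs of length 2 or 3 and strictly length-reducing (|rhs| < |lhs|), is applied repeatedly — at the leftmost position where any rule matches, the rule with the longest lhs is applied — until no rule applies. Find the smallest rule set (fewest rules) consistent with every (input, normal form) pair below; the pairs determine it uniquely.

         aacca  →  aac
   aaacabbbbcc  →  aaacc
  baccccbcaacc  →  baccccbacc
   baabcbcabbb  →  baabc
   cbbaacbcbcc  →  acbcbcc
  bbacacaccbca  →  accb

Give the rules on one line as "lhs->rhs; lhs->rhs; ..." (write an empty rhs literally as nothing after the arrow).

  | aacca => aac
  | aaacabbbbcc => aaabbbbcc => aaabbcc => aaacc
  | baccccbcaacc => baccccbacc
  | baabcbcabbb => baabcbbbb => baabcbb => baabc

bb->; ca->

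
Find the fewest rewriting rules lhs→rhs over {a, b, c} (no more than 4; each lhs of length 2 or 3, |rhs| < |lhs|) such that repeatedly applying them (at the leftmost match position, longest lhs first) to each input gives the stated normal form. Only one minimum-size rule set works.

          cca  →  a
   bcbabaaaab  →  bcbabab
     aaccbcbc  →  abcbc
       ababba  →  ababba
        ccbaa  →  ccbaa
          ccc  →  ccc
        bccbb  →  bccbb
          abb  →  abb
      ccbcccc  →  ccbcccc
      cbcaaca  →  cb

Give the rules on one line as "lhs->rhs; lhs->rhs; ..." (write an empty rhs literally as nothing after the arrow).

aaa->; acc->; ca->a

  | cca => ca => a
  | bcbabaaaab => bcbabab
  | aaccbcbc => abcbc
  | ababba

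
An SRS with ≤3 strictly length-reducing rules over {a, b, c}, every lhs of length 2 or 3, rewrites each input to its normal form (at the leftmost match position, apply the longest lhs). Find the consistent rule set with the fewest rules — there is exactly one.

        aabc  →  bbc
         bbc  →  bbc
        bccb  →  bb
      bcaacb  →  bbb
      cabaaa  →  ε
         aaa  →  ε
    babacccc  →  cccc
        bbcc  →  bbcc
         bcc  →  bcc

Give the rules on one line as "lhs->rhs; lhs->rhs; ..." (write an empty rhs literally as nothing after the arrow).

aa->b; ba->; cb->b

  | aabc => bbc
  | bbc
  | bccb => bcb => bb
  | bcaacb => bcbcb => bbcb => bbb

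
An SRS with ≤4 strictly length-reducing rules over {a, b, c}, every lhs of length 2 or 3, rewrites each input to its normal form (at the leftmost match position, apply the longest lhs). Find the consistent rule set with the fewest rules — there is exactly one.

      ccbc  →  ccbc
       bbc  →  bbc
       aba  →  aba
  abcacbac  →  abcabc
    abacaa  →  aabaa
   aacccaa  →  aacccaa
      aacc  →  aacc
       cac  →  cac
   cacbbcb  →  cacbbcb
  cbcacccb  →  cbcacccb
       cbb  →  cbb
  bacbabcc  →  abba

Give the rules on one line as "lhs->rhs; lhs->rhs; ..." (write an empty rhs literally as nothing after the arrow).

  | ccbc
  | bbc
  | aba
  | abcacbac => abcabc

bac->ab; bcc->; cba->b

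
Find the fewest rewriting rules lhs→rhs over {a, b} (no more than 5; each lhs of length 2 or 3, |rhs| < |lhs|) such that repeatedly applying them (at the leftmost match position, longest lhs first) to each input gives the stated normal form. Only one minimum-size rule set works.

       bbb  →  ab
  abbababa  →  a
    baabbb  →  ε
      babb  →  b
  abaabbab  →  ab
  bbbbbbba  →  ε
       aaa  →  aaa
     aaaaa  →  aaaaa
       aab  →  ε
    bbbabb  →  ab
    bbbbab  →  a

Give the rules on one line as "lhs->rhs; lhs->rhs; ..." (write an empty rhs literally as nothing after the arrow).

  | bbb => ab
  | abbababa => aaababa => abaaba => aaba => baa => a
  | baabbb => abbb => aab => ba => ε
  | babb => b

aab->ba; ba->; bab->; bb->a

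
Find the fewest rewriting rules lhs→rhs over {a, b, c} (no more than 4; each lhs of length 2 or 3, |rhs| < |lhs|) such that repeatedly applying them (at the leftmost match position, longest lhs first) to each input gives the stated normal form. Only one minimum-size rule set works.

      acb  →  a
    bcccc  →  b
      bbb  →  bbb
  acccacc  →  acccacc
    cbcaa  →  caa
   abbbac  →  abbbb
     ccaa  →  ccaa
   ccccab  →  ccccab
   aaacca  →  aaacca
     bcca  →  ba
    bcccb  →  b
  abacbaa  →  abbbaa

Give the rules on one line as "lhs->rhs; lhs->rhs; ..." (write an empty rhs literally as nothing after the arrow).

bac->bb; bcc->b; cb->

  | acb => a
  | bcccc => bcc => b
  | bbb
  | acccacc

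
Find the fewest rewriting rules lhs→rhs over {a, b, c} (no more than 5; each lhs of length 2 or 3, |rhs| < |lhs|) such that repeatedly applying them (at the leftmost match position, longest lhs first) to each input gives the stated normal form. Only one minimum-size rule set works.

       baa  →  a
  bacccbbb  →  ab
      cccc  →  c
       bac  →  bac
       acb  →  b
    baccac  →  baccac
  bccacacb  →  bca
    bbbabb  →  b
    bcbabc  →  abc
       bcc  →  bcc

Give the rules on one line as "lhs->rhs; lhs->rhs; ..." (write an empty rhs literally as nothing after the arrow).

  | baa => bb => a
  | bacccbbb => babbb => baab => bbb => ab
  | cccc => c
  | bac

aa->b; bb->a; cb->a; ccc->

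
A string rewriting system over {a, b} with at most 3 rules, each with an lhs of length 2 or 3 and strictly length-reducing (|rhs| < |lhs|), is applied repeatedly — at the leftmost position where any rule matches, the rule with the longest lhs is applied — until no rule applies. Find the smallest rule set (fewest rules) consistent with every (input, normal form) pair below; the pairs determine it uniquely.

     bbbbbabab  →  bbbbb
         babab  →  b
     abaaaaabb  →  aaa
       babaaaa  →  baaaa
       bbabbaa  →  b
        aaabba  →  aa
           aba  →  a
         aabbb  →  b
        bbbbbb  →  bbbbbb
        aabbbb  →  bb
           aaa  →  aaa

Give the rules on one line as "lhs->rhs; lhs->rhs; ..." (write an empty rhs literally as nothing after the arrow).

ab->; bba->b

  | bbbbbabab => bbbbbab => bbbbb
  | babab => bab => b
  | abaaaaabb => aaaaabb => aaaab => aaa
  | babaaaa => baaaa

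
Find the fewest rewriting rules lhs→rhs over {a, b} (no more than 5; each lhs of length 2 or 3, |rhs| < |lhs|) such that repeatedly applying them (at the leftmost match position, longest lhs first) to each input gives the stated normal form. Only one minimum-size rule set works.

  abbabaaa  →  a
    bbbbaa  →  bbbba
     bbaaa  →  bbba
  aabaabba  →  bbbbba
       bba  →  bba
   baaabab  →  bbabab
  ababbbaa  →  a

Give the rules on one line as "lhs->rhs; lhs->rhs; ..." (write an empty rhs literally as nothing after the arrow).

  | abbabaaa => abaaa => abba => a
  | bbbbaa => bbbba
  | bbaaa => bbba
  | aabaabba => bbaabba => bbbbba

aa->a; aaa->ba; aab->bb; abb->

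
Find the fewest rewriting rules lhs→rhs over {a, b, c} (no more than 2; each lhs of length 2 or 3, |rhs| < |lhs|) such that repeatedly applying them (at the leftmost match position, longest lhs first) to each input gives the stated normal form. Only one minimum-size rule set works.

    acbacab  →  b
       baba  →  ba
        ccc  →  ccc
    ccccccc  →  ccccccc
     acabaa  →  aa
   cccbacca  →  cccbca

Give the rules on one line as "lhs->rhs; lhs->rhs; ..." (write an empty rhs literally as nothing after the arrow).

ab->; ac->

  | acbacab => bacab => bab => b
  | baba => ba
  | ccc
  | ccccccc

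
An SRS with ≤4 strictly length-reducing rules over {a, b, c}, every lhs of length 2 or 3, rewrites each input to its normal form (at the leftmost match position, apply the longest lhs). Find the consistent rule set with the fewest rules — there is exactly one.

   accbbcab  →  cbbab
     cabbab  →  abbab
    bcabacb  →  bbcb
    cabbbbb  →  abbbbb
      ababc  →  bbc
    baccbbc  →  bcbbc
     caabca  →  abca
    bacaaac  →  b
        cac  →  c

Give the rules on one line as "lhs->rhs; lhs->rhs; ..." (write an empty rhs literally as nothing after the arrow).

aa->a; aba->b; ac->; cab->ab

  | accbbcab => cbbcab => cbbab
  | cabbab => abbab
  | bcabacb => babacb => bbcb
  | cabbbbb => abbbbb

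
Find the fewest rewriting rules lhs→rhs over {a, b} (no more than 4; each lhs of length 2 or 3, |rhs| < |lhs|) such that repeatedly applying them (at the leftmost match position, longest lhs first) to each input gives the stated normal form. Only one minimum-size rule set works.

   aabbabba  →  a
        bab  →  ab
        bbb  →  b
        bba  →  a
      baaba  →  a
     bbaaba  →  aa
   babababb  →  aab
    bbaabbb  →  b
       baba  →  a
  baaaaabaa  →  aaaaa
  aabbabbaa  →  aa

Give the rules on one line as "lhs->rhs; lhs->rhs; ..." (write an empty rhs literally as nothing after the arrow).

  | aabbabba => ababba => aabba => aba => a
  | bab => ab
  | bbb => b
  | bba => a

abb->b; ba->; bab->ab; bb->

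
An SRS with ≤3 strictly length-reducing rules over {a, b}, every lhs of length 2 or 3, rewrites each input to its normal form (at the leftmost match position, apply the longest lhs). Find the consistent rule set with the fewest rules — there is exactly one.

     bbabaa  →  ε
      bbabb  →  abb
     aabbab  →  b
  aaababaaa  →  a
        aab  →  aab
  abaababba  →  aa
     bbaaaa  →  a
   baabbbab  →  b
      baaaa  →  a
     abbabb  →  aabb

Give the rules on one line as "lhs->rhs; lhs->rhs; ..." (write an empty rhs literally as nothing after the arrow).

aaa->; ba->a

  | bbabaa => babaa => abaa => aaa => ε
  | bbabb => babb => abb
  | aabbab => aabab => aaab => b
  | aaababaaa => babaaa => abaaa => aaaa => a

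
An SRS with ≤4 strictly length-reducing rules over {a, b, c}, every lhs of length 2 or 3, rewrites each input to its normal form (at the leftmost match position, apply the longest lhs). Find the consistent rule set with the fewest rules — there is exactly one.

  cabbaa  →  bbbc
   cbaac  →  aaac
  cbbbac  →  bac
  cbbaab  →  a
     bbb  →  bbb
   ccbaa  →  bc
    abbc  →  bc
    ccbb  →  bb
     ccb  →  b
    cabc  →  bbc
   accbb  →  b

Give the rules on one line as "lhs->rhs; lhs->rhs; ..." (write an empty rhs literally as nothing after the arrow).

  | cabbaa => bbbaa => bbbc
  | cbaac => aaac
  | cbbbac => abbac => bac
  | cbbaab => abaab => aab => a

ab->; baa->bc; ca->b; cb->a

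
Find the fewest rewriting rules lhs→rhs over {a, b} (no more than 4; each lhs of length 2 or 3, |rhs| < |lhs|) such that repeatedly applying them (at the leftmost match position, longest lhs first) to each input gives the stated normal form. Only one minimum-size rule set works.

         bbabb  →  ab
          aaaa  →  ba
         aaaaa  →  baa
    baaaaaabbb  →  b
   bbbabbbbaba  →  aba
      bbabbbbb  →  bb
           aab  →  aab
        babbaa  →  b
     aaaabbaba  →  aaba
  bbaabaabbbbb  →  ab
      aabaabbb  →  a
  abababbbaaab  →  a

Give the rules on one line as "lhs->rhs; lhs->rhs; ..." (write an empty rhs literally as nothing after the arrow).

  | bbabb => bbbb => ab
  | aaaa => ba
  | aaaaa => baa
  | baaaaaabbb => bbaaabbb => bbbbbb => abbb => b

aaa->b; abb->; bab->bb; bbb->a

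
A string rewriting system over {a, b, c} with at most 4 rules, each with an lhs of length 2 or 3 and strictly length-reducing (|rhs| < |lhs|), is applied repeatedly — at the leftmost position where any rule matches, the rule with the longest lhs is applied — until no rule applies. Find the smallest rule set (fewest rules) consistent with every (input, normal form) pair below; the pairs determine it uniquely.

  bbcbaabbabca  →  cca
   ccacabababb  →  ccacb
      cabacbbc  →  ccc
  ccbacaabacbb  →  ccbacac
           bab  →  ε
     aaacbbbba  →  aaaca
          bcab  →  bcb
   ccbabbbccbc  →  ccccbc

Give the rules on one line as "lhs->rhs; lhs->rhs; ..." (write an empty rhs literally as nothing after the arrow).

  | bbcbaabbabca => cbaabbabca => cbabbabca => cbbbabca => cbabca => cbbca => cca
  | ccacabababb => ccacbabb => ccacbbb => ccacb
  | cabacbbc => ccbbc => ccc
  | ccbacaabacbb => ccbacacbb => ccbacac

ab->b; aba->; bb->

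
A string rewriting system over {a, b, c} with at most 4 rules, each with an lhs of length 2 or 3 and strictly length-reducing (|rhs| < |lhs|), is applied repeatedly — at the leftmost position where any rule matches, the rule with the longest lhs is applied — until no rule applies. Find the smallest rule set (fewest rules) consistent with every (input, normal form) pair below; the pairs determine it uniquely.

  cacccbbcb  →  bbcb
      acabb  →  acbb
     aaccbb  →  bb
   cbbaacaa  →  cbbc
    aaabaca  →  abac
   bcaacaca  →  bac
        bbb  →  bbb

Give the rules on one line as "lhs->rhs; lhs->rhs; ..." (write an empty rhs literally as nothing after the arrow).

aa->; ca->c; cc->

  | cacccbbcb => ccccbbcb => ccbbcb => bbcb
  | acabb => acbb
  | aaccbb => ccbb => bb
  | cbbaacaa => cbbcaa => cbbca => cbbc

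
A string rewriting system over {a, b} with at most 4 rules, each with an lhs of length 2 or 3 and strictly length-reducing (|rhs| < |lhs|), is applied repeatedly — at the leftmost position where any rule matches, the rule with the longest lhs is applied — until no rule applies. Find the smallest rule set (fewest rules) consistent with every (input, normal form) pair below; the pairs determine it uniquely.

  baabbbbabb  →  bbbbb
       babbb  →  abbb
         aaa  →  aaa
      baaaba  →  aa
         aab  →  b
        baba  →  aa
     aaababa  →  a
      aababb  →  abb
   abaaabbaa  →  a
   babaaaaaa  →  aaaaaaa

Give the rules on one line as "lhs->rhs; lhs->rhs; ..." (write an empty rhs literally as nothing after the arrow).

  | baabbbbabb => aabbbbabb => bbbbabb => bbbbb
  | babbb => abbb
  | aaa
  | baaaba => aaaba => aba => aa

aab->b; ba->a; bba->b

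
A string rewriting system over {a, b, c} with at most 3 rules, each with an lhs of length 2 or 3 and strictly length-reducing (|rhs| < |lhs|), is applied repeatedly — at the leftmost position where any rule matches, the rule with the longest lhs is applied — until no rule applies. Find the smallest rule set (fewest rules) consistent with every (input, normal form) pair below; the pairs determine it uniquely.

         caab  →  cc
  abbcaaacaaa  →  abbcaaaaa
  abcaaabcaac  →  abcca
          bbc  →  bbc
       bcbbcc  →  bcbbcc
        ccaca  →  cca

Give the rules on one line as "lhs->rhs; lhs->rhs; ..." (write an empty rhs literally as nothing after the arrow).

  | caab => cc
  | abbcaaacaaa => abbcaaaaa
  | abcaaabcaac => abcaccaac => abccaac => abcca
  | bbc

aab->c; ac->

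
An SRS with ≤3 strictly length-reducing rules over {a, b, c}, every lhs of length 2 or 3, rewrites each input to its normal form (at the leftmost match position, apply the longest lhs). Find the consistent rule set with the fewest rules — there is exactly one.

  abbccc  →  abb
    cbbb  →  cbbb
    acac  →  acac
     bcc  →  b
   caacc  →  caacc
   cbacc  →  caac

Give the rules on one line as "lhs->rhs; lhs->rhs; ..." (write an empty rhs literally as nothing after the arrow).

bac->aa; bc->b

  | abbccc => abbcc => abbc => abb
  | cbbb
  | acac
  | bcc => bc => b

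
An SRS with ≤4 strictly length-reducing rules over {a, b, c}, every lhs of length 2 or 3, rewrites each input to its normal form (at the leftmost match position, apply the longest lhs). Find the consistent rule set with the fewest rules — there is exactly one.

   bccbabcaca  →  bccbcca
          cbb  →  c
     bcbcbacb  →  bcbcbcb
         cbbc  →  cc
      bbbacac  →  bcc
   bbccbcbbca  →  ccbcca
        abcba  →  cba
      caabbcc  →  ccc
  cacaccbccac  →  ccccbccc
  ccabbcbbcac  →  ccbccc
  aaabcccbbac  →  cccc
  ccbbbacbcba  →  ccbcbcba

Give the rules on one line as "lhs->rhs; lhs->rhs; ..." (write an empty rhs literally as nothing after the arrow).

  | bccbabcaca => bccbcaca => bccbcca
  | cbb => c
  | bcbcbacb => bcbcbcb
  | cbbc => cc

ab->; ac->c; bb->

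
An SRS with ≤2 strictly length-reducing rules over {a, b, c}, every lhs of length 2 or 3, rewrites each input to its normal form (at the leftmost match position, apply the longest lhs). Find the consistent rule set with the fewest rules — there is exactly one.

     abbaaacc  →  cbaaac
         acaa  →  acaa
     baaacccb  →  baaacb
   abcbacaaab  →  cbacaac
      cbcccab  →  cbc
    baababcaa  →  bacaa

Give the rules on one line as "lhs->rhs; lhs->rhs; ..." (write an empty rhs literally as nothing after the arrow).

ab->c; cc->c

  | abbaaacc => cbaaacc => cbaaac
  | acaa
  | baaacccb => baaaccb => baaacb
  | abcbacaaab => ccbacaaab => cbacaaab => cbacaac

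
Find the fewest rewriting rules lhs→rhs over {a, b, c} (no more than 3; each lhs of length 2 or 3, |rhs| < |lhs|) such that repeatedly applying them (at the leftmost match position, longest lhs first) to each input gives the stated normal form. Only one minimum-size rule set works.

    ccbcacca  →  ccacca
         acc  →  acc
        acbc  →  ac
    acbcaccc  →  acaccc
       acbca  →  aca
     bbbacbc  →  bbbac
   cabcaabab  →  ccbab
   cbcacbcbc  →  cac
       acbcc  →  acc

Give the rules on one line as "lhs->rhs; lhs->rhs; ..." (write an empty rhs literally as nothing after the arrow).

aaa->c; bc->

  | ccbcacca => ccacca
  | acc
  | acbc => ac
  | acbcaccc => acaccc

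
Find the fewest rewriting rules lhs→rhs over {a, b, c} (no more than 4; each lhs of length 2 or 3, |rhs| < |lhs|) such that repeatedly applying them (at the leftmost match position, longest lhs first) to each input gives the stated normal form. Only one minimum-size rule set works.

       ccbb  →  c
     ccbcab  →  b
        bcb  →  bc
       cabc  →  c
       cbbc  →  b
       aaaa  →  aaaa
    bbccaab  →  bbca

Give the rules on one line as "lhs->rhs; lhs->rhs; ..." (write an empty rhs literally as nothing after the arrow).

  | ccbb => cbb => cb => c
  | ccbcab => cbcab => bab => b
  | bcb => bc
  | cabc => cc => c

ab->; cb->c; cbc->b; cc->c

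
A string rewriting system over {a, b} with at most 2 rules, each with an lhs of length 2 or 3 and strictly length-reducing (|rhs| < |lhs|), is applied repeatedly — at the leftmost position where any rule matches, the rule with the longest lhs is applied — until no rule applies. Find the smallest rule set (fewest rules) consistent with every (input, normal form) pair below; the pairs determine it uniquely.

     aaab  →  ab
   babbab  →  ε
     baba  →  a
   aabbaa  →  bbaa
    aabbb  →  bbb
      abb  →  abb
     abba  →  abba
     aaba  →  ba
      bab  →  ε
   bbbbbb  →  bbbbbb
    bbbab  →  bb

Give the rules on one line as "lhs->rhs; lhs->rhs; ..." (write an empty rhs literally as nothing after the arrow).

aab->b; bab->

  | aaab => ab
  | babbab => bab => ε
  | baba => a
  | aabbaa => bbaa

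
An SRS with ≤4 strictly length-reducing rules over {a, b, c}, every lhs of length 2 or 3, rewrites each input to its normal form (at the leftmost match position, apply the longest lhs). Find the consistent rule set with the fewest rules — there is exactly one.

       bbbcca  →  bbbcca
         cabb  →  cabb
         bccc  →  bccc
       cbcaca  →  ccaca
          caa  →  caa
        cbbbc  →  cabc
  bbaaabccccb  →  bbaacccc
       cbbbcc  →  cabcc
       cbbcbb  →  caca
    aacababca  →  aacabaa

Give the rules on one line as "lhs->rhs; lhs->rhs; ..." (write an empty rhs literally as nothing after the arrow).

aab->a; bca->a; cb->c; cbb->ca

  | bbbcca
  | cabb
  | bccc
  | cbcaca => ccaca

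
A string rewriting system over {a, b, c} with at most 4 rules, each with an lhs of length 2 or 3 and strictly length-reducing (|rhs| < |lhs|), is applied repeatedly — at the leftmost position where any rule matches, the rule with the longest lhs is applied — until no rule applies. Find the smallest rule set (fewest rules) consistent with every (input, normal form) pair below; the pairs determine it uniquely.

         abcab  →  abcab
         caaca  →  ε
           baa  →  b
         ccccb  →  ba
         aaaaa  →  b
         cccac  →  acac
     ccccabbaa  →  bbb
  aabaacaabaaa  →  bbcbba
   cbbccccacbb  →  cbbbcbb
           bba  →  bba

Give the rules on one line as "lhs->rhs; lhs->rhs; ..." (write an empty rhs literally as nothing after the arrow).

  | abcab
  | caaca => cca => aa => ε
  | baa => b
  | ccccb => accb => aab => ba

aa->; aaa->b; aab->ba; cc->a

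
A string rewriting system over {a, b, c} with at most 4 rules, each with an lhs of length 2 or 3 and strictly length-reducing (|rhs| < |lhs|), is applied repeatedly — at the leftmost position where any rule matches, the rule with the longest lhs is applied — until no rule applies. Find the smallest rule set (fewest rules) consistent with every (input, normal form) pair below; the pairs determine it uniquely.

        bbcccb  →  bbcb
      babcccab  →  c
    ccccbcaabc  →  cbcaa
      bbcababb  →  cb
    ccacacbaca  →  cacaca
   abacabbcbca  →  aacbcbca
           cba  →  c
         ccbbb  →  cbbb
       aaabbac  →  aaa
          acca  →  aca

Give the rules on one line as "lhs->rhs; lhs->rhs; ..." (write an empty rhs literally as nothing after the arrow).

abc->a; ba->; cab->ac; cc->c

  | bbcccb => bbccb => bbcb
  | babcccab => bcccab => bccab => bcab => bac => c
  | ccccbcaabc => cccbcaabc => ccbcaabc => cbcaabc => cbcaa
  | bbcababb => bbacabb => bcabb => bacb => cb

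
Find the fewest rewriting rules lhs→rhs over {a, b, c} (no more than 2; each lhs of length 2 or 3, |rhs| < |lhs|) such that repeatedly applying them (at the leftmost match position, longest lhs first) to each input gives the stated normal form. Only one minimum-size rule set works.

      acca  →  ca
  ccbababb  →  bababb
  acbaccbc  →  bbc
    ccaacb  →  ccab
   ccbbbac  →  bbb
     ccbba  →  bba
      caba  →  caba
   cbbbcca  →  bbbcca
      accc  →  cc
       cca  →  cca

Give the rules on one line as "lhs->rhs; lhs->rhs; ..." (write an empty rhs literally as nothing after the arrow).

ac->; cb->b

  | acca => ca
  | ccbababb => cbababb => bababb
  | acbaccbc => baccbc => bcbc => bbc
  | ccaacb => ccab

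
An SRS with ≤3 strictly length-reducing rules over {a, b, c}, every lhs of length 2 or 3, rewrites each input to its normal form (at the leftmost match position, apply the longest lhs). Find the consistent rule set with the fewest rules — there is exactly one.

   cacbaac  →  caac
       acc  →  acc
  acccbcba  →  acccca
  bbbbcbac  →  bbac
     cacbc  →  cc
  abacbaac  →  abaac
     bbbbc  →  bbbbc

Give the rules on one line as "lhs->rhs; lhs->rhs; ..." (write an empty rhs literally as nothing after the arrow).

acb->; bca->a; bcb->c

  | cacbaac => caac
  | acc
  | acccbcba => acccca
  | bbbbcbac => bbbcac => bbac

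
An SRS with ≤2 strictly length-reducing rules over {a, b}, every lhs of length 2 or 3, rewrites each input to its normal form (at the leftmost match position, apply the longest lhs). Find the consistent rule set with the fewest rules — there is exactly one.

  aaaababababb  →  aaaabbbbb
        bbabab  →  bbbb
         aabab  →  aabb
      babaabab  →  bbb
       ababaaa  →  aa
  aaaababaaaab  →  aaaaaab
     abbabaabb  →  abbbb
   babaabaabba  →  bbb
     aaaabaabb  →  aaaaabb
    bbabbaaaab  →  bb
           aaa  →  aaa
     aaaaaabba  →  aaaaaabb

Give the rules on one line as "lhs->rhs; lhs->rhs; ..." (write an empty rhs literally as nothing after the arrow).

ba->b; baa->a

  | aaaababababb => aaaabbababb => aaaabbbabb => aaaabbbbb
  | bbabab => bbbab => bbbb
  | aabab => aabb
  | babaabab => bbaabab => babab => bbab => bbb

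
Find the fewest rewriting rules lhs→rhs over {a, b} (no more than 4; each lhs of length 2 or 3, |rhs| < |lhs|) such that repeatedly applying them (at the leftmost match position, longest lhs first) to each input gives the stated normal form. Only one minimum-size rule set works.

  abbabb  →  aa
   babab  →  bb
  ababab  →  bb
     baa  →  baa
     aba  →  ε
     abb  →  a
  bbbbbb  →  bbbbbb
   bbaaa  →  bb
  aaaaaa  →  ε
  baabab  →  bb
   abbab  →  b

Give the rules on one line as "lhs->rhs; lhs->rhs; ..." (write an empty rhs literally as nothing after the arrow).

aaa->; ab->b; aba->; abb->a

  | abbabb => aabb => aa
  | babab => bb
  | ababab => bab => bb
  | baa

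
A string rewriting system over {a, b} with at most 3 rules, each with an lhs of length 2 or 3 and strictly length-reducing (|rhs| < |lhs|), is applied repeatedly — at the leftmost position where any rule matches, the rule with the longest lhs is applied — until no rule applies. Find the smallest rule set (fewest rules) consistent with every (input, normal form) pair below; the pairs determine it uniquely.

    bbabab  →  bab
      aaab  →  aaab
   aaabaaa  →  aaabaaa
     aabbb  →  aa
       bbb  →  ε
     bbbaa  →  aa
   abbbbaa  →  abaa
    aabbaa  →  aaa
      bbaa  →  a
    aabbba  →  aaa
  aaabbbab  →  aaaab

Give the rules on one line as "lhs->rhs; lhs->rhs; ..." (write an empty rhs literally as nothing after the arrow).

  | bbabab => bab
  | aaab
  | aaabaaa
  | aabbb => aa

bba->; bbb->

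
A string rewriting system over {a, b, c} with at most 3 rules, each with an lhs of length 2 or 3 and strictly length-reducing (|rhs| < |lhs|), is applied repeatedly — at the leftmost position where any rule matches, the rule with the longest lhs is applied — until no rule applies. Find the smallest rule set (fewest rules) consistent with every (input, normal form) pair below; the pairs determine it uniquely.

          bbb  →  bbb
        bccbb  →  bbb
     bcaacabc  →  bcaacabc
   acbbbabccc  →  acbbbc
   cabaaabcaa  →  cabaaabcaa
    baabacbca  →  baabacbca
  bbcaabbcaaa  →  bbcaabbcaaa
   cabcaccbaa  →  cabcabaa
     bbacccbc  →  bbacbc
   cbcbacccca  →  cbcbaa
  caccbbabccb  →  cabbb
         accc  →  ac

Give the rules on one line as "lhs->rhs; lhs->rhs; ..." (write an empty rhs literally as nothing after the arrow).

bab->b; cc->

  | bbb
  | bccbb => bbb
  | bcaacabc
  | acbbbabccc => acbbbccc => acbbbc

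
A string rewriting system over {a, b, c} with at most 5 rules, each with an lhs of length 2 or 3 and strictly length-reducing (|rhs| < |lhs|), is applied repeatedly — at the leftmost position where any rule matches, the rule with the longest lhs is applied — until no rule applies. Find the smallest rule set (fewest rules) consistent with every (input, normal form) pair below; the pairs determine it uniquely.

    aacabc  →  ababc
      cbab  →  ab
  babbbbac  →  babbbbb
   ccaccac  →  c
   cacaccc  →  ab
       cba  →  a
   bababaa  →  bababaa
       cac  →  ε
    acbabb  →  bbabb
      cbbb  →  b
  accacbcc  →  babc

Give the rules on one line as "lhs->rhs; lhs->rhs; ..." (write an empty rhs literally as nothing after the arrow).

  | aacabc => ababc
  | cbab => ab
  | babbbbac => babbbbb
  | ccaccac => ccbcac => ccac => ccb => c

ac->b; bcc->ab; cb->; cbb->bc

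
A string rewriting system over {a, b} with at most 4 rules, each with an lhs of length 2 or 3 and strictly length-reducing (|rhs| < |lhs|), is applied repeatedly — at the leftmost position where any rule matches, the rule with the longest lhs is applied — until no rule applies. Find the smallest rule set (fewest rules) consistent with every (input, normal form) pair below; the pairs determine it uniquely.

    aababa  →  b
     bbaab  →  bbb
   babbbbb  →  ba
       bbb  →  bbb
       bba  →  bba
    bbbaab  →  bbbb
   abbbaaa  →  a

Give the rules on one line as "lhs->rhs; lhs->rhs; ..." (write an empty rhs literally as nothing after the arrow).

  | aababa => baba => baa => b
  | bbaab => bbb
  | babbbbb => babbbb => babbb => babb => bab => ba
  | bbb

aa->; aaa->; ab->a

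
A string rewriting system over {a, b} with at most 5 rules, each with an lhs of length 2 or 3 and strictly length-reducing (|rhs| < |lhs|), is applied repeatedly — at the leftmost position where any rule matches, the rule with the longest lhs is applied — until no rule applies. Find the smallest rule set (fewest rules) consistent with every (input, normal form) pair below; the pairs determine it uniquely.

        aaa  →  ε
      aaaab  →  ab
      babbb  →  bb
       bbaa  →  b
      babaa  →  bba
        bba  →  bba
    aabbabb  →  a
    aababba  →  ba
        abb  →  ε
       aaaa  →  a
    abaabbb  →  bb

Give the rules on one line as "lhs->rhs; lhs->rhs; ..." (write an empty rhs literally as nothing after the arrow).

aaa->; aba->b; abb->; baa->

  | aaa => ε
  | aaaab => ab
  | babbb => bb
  | bbaa => b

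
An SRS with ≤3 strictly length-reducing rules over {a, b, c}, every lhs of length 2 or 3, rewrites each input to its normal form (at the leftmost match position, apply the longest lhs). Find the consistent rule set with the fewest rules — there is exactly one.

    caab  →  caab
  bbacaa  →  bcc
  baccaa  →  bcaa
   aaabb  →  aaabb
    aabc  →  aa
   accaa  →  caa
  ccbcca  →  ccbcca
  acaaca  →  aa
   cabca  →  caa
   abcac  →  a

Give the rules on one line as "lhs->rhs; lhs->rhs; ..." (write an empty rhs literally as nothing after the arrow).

abc->a; ac->; baa->cc

  | caab
  | bbacaa => bbaa => bcc
  | baccaa => bcaa
  | aaabb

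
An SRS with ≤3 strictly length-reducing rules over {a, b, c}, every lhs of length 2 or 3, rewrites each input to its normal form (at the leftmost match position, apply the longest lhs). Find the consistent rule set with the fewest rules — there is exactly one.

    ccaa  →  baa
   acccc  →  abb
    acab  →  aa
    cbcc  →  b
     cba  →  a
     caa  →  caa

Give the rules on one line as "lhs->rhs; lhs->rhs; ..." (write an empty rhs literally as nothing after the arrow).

  | ccaa => baa
  | acccc => abcc => abb
  | acab => aa
  | cbcc => cc => b

cab->a; cb->; cc->b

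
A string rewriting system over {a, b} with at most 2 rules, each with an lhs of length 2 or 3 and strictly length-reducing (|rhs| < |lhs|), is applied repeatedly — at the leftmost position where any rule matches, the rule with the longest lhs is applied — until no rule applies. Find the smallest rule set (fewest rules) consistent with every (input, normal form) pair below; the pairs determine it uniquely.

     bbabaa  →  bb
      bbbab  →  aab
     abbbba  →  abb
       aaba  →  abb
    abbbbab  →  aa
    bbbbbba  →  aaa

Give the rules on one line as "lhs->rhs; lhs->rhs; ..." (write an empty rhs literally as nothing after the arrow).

aba->bb; bbb->a

  | bbabaa => bbbba => aba => bb
  | bbbab => aab
  | abbbba => aaba => abb
  | aaba => abb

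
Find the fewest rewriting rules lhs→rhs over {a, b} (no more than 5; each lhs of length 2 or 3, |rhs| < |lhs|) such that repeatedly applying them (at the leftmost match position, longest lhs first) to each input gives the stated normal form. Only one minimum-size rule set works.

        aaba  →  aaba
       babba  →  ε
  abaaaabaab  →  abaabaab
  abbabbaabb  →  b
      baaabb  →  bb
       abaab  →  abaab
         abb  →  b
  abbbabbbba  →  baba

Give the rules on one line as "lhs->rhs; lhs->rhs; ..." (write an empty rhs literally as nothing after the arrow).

aaa->a; abb->b; bba->; bbb->ba

  | aaba
  | babba => bba => ε
  | abaaaabaab => abaabaab
  | abbabbaabb => babbaabb => bbaabb => abb => b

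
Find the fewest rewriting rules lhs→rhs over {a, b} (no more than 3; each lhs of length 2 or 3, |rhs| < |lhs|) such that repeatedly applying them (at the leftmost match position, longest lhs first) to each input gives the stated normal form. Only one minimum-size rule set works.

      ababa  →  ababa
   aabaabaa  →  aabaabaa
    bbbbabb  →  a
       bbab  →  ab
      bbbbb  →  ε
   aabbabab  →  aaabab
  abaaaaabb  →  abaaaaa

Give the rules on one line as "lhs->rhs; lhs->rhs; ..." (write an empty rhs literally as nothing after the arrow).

bb->; bbb->bb

  | ababa
  | aabaabaa
  | bbbbabb => bbbabb => bbabb => abb => a
  | bbab => ab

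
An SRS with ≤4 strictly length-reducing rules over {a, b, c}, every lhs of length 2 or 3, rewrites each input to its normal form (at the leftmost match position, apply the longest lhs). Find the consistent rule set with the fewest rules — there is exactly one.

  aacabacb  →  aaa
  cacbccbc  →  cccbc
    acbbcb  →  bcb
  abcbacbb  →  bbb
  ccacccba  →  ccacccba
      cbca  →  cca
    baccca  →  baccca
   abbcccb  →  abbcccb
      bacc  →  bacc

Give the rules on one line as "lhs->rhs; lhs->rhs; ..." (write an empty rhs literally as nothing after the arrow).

  | aacabacb => aaaacb => aaa
  | cacbccbc => cccbc
  | acbbcb => bcb
  | abcbacbb => bbacbb => bbb

abc->b; acb->; bca->ca; cab->a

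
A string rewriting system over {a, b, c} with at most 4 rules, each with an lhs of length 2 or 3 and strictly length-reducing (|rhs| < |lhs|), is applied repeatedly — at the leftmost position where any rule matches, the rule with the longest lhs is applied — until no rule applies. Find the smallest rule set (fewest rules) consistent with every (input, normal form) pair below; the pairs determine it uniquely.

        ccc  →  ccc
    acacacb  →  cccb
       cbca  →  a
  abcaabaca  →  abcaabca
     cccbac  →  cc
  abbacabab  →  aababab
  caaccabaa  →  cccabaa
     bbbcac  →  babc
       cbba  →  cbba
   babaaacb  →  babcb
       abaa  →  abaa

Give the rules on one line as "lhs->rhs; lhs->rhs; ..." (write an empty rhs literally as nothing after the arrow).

  | ccc
  | acacacb => cacacb => ccacb => cccb
  | cbca => a
  | abcaabaca => abcaabca

ac->c; bbc->ab; cbc->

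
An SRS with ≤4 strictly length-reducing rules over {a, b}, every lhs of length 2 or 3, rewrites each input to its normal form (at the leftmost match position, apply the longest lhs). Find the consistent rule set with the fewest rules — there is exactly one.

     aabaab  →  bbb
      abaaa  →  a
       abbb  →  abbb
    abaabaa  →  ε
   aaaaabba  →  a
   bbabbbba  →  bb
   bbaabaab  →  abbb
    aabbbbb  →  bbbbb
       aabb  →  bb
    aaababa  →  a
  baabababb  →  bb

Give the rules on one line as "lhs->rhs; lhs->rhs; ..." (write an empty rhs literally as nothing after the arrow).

aa->; ba->a; baa->bb; bba->

  | aabaab => baab => bbb
  | abaaa => abba => a
  | abbb
  | abaabaa => abbbaa => aba => aa => ε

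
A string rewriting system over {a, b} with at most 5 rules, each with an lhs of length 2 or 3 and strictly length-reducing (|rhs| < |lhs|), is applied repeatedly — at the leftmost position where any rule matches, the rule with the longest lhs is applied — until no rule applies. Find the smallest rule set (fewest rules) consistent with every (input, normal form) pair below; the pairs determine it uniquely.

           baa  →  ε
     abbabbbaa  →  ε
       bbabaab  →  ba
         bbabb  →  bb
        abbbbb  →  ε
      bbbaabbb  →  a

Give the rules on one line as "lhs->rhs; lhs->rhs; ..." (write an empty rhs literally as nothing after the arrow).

  | baa => ε
  | abbabbbaa => abbbaa => baa => ε
  | bbabaab => bbaaab => bab => ba
  | bbabb => bb

ab->a; abb->; baa->; bbb->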